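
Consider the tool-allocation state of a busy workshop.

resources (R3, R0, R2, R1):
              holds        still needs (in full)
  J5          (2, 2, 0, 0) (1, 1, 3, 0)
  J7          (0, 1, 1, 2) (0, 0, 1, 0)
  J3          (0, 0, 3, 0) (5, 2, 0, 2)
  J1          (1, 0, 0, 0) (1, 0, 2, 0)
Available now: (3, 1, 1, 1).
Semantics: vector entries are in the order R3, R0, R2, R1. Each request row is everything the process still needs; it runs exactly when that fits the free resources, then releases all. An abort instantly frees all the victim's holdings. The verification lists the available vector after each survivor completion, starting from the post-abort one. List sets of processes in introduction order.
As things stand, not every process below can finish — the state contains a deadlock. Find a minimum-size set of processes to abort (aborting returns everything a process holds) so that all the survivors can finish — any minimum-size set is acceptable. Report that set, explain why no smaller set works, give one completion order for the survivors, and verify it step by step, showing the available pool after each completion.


Minimum abort set: J3.
Key observation: aborting J3 returns (0, 0, 3, 0), and J5 — hopeless before — runs at step 3 with the returned capacity in the pool.
No smaller set exists: with zero aborts the deadlock remains.
The survivors complete as J7, J1, J5. Step-by-step check (starting from the post-abort pool):
  pool = (3, 1, 4, 1)
  J7 needs (0, 0, 1, 0) <= (3, 1, 4, 1) -> finishes; pool += (0, 1, 1, 2) = (3, 2, 5, 3)
  J1 needs (1, 0, 2, 0) <= (3, 2, 5, 3) -> finishes; pool += (1, 0, 0, 0) = (4, 2, 5, 3)
  J5 needs (1, 1, 3, 0) <= (4, 2, 5, 3) -> finishes; pool += (2, 2, 0, 0) = (6, 4, 5, 3)


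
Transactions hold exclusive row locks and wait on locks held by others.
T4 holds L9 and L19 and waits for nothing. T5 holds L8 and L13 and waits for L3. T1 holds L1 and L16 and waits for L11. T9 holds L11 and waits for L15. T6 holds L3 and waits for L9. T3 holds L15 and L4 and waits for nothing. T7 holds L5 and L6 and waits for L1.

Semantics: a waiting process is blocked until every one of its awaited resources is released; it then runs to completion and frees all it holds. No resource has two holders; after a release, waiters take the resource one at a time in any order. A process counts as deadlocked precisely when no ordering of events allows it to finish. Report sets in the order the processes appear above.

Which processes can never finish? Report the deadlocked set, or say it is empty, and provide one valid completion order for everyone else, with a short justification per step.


The deadlocked set is empty.
Key observation: all waits point, directly or indirectly, at processes that can finish, so nothing is permanently blocked.
The rest can finish in the order T4, T3, T6, T9, T1, T5, T7.
Check, step by step:
  T4: no waits; runs immediately, freeing L9 and L19
  T3: no waits; runs immediately, freeing L15 and L4
  run T6 (all its waits — L9 — are resolved); releases L3
  run T9 (all its waits — L15 — are resolved); releases L11
  run T1 (all its waits — L11 — are resolved); releases L1 and L16
  run T5 (all its waits — L3 — are resolved); releases L8 and L13
  run T7 (all its waits — L1 — are resolved); releases L5 and L6


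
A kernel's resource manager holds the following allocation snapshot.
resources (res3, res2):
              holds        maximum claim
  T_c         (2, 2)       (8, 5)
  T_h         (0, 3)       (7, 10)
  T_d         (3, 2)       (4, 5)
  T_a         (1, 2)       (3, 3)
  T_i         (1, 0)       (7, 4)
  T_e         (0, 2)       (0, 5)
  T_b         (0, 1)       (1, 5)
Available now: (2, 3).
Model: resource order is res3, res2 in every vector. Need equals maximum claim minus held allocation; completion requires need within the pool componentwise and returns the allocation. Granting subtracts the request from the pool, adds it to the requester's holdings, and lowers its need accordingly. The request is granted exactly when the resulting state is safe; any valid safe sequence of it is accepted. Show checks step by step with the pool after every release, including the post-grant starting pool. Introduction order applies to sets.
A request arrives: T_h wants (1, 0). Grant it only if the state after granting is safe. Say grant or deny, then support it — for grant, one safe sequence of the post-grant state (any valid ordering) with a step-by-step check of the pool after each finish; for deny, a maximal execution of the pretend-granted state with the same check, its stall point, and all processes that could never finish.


DENY — the pretend-granted state is unsafe.
Key observation: no order helps: past T_d, T_e, T_b, T_a, the free pool tops out at (5, 10), below what each blocked process needs in res3.
After a pretend grant, a maximal execution: T_d, T_e, T_b, T_a — then nothing else fits. Verifying each step:
  pool = (1, 3)
  T_d needs (1, 3) <= (1, 3) -> finishes; pool += (3, 2) = (4, 5)
  T_e needs (0, 3) <= (4, 5) -> finishes; pool += (0, 2) = (4, 7)
  T_b needs (1, 4) <= (4, 7) -> finishes; pool += (0, 1) = (4, 8)
  T_a needs (2, 1) <= (4, 8) -> finishes; pool += (1, 2) = (5, 10)
  T_c still needs (6, 3) but only (5, 10) is free — short on res3
  T_h still needs (6, 7) but only (5, 10) is free — short on res3
  T_i still needs (6, 4) but only (5, 10) is free — short on res3
Post-grant, the permanently blocked set is T_c, T_h and T_i.


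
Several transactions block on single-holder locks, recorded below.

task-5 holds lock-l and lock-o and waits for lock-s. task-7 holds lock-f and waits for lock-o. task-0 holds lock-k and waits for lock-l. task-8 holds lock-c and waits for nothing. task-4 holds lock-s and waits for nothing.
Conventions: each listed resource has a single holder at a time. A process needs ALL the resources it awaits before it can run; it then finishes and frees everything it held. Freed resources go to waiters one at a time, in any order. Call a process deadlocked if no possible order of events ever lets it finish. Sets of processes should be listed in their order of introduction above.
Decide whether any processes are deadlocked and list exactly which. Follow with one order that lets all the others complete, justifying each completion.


The deadlocked set is empty.
Key observation: the wait graph is acyclic; completion cascades from the unblocked processes through everyone else.
A valid finishing order for the others: task-4, task-5, task-7, task-8, task-0.
Step-by-step check:
  task-4 waits on nothing -> runs at once and releases lock-s
  task-5 waits on lock-s — all released -> runs and releases lock-l and lock-o
  task-7 waits on lock-o — all released -> runs and releases lock-f
  task-8 waits on nothing -> runs at once and releases lock-c
  task-0 waits on lock-l — all released -> runs and releases lock-k


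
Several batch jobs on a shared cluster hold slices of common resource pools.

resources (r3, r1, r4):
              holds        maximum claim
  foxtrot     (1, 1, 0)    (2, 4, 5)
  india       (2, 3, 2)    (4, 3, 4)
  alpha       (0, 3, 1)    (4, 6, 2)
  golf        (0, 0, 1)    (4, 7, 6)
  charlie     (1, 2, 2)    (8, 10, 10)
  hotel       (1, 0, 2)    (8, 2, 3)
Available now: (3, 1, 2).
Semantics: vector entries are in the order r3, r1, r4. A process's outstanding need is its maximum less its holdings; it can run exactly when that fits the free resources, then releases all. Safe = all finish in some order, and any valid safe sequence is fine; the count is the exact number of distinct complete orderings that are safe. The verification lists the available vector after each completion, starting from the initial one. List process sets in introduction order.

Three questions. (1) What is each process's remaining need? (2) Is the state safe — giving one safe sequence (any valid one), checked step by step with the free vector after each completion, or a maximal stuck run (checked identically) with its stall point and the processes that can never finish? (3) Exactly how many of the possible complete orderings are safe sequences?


(1) Outstanding need per process (order r3, r1, r4):
  foxtrot: (1, 3, 5)
  india: (2, 0, 2)
  alpha: (4, 3, 1)
  golf: (4, 7, 5)
  charlie: (7, 8, 8)
  hotel: (7, 2, 1)
(2) UNSAFE.
Key observation: even finishing india, alpha, golf, foxtrot leaves just (6, 8, 6) free — too little r3 for any of the remaining processes.
The run india, alpha, golf, foxtrot cannot be extended any further. Check, step by step:
  pool = (3, 1, 2)
  india: need (2, 0, 2) fits (3, 1, 2); releases (2, 3, 2), pool now (5, 4, 4)
  alpha: need (4, 3, 1) fits (5, 4, 4); releases (0, 3, 1), pool now (5, 7, 5)
  golf: need (4, 7, 5) fits (5, 7, 5); releases (0, 0, 1), pool now (5, 7, 6)
  foxtrot: need (1, 3, 5) fits (5, 7, 6); releases (1, 1, 0), pool now (6, 8, 6)
  charlie cannot run: need (7, 8, 8) vs free (6, 8, 6) (insufficient r3 and r4)
  hotel cannot run: need (7, 2, 1) vs free (6, 8, 6) (insufficient r3)
Never able to finish: charlie and hotel.
(3) Precisely 0 of the possible complete orderings are safe sequences.


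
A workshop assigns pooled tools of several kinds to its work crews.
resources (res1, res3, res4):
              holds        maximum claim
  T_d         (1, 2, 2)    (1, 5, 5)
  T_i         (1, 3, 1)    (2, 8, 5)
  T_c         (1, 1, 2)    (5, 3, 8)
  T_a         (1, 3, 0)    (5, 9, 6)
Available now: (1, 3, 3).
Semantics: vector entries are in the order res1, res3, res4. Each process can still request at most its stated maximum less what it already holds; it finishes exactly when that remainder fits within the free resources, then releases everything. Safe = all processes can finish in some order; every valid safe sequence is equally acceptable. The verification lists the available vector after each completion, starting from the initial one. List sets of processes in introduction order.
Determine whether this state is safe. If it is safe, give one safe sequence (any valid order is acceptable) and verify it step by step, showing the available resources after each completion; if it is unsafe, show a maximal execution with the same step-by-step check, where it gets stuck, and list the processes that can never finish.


UNSAFE.
Key observation: the wall is res1: completing T_d, T_i brings the pool only to (3, 8, 6), and all the rest need more.
The run T_d, T_i cannot be extended any further. Check, step by step:
  pool = (1, 3, 3)
  T_d: need (0, 3, 3) fits (1, 3, 3); releases (1, 2, 2), pool now (2, 5, 5)
  T_i: need (1, 5, 4) fits (2, 5, 5); releases (1, 3, 1), pool now (3, 8, 6)
  blocked: T_c wants (4, 2, 6), pool (3, 8, 6) — not enough res1
  blocked: T_a wants (4, 6, 6), pool (3, 8, 6) — not enough res1
Processes that can never finish: T_c and T_a.


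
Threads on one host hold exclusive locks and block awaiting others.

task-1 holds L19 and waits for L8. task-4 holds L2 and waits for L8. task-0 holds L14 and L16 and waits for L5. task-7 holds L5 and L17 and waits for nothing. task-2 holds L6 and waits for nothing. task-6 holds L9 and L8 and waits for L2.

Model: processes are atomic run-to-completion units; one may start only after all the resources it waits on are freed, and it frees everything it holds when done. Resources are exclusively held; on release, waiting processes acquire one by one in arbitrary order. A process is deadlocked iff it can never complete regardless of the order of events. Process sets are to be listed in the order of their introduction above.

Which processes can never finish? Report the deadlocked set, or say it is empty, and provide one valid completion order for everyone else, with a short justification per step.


Deadlocked: task-1, task-4 and task-6.
Key observation: the wait chain closes on itself along task-6 -> task-4 -> task-6; task-1 waits into the deadlock from upstream.
A valid finishing order for the others: task-7, task-0, task-2.
Walking it through:
  run task-7 (it waits on nothing); releases L5 and L17
  run task-0 (all its waits — L5 — are resolved); releases L14 and L16
  run task-2 (it waits on nothing); releases L6


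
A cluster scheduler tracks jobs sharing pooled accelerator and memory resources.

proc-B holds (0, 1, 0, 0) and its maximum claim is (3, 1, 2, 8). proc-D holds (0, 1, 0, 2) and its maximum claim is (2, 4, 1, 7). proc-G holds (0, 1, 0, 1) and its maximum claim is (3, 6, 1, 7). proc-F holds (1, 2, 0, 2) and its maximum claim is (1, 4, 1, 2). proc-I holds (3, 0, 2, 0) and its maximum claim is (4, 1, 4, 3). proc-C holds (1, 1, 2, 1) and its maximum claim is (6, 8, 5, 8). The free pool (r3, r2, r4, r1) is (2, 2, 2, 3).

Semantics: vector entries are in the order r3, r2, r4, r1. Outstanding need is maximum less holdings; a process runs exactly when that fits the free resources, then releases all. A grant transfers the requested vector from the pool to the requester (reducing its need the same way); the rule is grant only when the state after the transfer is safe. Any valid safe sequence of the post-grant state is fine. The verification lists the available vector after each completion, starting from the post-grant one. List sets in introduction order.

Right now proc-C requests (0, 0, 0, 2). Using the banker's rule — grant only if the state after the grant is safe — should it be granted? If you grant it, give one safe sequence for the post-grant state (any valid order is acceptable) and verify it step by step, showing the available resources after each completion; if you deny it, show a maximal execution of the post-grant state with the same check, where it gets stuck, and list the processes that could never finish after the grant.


DENY. Granting would leave the state unsafe.
Key observation: the wall is r1: completing proc-F, proc-I brings the pool only to (6, 4, 4, 3), and all the rest need more.
On the post-grant state, proc-F, proc-I is a maximal run — nothing extends it. Walking it through:
  pool = (2, 2, 2, 1)
  run proc-F (needs (0, 2, 1, 0), free (2, 2, 2, 1)); after release of (1, 2, 0, 2) the pool is (3, 4, 2, 3)
  run proc-I (needs (1, 1, 2, 3), free (3, 4, 2, 3)); after release of (3, 0, 2, 0) the pool is (6, 4, 4, 3)
  proc-B still needs (3, 0, 2, 8) but only (6, 4, 4, 3) is free — short on r1
  proc-D still needs (2, 3, 1, 5) but only (6, 4, 4, 3) is free — short on r1
  proc-G still needs (3, 5, 1, 6) but only (6, 4, 4, 3) is free — short on r2 and r1
  proc-C still needs (5, 7, 3, 5) but only (6, 4, 4, 3) is free — short on r2 and r1
Post-grant, the permanently blocked set is proc-B, proc-D, proc-G and proc-C.


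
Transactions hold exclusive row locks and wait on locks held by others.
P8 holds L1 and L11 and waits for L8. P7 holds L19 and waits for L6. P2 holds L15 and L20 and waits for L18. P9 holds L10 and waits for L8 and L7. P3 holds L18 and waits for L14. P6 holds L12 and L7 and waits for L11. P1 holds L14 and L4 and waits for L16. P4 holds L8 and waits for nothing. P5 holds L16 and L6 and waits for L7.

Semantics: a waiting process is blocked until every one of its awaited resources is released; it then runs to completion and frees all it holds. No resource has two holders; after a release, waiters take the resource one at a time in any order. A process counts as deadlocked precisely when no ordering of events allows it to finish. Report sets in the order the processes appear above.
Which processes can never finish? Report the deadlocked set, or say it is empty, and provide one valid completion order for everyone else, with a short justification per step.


The deadlocked set is empty.
Key observation: there is no circular wait here — follow any chain and it reaches a process that is free to run now.
A valid finishing order for the others: P4, P8, P6, P5, P1, P7, P3, P9, P2.
Step-by-step check:
  P4: no waits; runs immediately, freeing L8
  run P8 (all its waits — L8 — are resolved); releases L1 and L11
  run P6 (all its waits — L11 — are resolved); releases L12 and L7
  run P5 (all its waits — L7 — are resolved); releases L16 and L6
  run P1 (all its waits — L16 — are resolved); releases L14 and L4
  run P7 (all its waits — L6 — are resolved); releases L19
  run P3 (all its waits — L14 — are resolved); releases L18
  run P9 (all its waits — L8 and L7 — are resolved); releases L10
  run P2 (all its waits — L18 — are resolved); releases L15 and L20


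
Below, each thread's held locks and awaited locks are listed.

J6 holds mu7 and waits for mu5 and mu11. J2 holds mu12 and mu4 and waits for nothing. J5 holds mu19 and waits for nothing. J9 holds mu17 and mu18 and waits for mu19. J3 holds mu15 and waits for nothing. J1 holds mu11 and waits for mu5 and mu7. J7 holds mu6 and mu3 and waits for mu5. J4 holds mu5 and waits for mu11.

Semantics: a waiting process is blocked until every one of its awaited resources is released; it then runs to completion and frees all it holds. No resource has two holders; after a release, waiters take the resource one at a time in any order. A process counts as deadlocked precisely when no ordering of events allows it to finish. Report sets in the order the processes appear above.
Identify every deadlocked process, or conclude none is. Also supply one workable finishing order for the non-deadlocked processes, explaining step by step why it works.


Deadlocked set: J6, J1, J7 and J4.
Key observation: the waits loop around J6 -> J1 -> J6 with no way out; J4 is caught in further circular waits and J7 waits into the deadlock from upstream.
A valid finishing order for the others: J5, J9, J3, J2.
Step-by-step check:
  run J5 (it waits on nothing); releases mu19
  J9: everything it awaited (mu19) is free; runs, freeing mu17 and mu18
  run J3 (it waits on nothing); releases mu15
  run J2 (it waits on nothing); releases mu12 and mu4


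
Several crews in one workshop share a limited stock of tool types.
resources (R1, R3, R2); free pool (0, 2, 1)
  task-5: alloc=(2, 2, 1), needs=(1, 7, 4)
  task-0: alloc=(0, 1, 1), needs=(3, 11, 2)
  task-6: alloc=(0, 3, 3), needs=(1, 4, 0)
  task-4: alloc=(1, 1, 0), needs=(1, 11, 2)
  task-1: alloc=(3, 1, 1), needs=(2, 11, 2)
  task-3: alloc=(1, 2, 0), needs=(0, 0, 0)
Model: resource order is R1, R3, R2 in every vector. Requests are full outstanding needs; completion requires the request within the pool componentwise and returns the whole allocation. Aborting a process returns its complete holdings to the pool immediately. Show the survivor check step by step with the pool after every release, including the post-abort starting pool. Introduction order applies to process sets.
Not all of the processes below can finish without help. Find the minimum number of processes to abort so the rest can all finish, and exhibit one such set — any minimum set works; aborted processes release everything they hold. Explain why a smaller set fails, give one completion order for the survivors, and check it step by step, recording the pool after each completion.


Abort task-0 and task-4.
Key observation: task-1 was stuck for good until task-0 and task-4 gave back (1, 2, 1); in the order shown it finishes at step 4.
No one abort is enough; case by case: task-5 alone leaves task-0 blocked (short on R3); task-0 alone leaves task-4 blocked (short on R3); task-6 alone leaves task-0 blocked (short on R3); task-4 alone leaves task-0 blocked (short on R3); task-1 alone leaves task-0 blocked (short on R3); task-3 alone leaves task-0 blocked (short on R3).
The survivors complete as task-6, task-5, task-3, task-1. Verifying each step (starting from the post-abort pool):
  pool = (1, 4, 2)
  run task-6 (needs (1, 4, 0), free (1, 4, 2)); after release of (0, 3, 3) the pool is (1, 7, 5)
  run task-5 (needs (1, 7, 4), free (1, 7, 5)); after release of (2, 2, 1) the pool is (3, 9, 6)
  run task-3 (needs (0, 0, 0), free (3, 9, 6)); after release of (1, 2, 0) the pool is (4, 11, 6)
  run task-1 (needs (2, 11, 2), free (4, 11, 6)); after release of (3, 1, 1) the pool is (7, 12, 7)


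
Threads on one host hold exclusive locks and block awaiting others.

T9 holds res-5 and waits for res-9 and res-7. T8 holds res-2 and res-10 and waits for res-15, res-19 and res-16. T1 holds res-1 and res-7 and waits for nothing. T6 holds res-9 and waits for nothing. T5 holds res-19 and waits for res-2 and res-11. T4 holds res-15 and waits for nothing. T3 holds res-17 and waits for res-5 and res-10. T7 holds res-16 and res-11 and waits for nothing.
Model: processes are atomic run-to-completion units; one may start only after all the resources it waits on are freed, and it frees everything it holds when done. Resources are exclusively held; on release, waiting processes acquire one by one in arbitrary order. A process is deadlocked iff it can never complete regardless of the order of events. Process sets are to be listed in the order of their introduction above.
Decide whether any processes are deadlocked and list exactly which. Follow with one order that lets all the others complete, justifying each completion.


Deadlocked: T8, T5 and T3.
Key observation: the loop T8 -> T5 -> T8 blocks itself forever; T3 waits into the deadlock from upstream.
One completion order for the rest: T7, T4, T1, T6, T9.
Walking it through:
  T7 waits on nothing -> runs at once and releases res-16 and res-11
  T4 waits on nothing -> runs at once and releases res-15
  T1 waits on nothing -> runs at once and releases res-1 and res-7
  T6 waits on nothing -> runs at once and releases res-9
  T9 waits on res-9 and res-7 — all released -> runs and releases res-5


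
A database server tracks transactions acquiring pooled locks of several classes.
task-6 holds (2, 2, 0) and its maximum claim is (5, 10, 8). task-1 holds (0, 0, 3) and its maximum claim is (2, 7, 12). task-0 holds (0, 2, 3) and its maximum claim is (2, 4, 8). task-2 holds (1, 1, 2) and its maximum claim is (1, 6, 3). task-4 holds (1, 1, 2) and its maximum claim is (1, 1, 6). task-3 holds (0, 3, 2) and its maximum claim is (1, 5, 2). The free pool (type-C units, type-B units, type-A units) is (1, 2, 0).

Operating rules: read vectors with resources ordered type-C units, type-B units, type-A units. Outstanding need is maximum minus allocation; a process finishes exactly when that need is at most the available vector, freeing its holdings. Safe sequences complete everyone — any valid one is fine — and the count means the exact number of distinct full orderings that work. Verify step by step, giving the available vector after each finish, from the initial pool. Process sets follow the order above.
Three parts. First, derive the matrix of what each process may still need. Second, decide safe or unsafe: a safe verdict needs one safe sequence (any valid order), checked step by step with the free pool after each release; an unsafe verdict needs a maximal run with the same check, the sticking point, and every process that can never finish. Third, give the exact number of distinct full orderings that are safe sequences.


(1) Outstanding need per process (order type-C units, type-B units, type-A units):
  task-6: (3, 8, 8)
  task-1: (2, 7, 9)
  task-0: (2, 2, 5)
  task-2: (0, 5, 1)
  task-4: (0, 0, 4)
  task-3: (1, 2, 0)
(2) SAFE — a valid safe sequence is task-3, task-2, task-4, task-0, task-6, task-1.
Key observation: the order's first zero-slack moment is task-3 ((1, 2, 0) needed, (1, 2, 0) free — a requested resource with nothing to spare).
Verifying each step:
  pool = (1, 2, 0)
  run task-3 (needs (1, 2, 0), free (1, 2, 0)); after release of (0, 3, 2) the pool is (1, 5, 2)
  run task-2 (needs (0, 5, 1), free (1, 5, 2)); after release of (1, 1, 2) the pool is (2, 6, 4)
  run task-4 (needs (0, 0, 4), free (2, 6, 4)); after release of (1, 1, 2) the pool is (3, 7, 6)
  run task-0 (needs (2, 2, 5), free (3, 7, 6)); after release of (0, 2, 3) the pool is (3, 9, 9)
  run task-6 (needs (3, 8, 8), free (3, 9, 9)); after release of (2, 2, 0) the pool is (5, 11, 9)
  run task-1 (needs (2, 7, 9), free (5, 11, 9)); after release of (0, 0, 3) the pool is (5, 11, 12)
(3) Exactly 2 of the possible complete orderings are safe sequences.


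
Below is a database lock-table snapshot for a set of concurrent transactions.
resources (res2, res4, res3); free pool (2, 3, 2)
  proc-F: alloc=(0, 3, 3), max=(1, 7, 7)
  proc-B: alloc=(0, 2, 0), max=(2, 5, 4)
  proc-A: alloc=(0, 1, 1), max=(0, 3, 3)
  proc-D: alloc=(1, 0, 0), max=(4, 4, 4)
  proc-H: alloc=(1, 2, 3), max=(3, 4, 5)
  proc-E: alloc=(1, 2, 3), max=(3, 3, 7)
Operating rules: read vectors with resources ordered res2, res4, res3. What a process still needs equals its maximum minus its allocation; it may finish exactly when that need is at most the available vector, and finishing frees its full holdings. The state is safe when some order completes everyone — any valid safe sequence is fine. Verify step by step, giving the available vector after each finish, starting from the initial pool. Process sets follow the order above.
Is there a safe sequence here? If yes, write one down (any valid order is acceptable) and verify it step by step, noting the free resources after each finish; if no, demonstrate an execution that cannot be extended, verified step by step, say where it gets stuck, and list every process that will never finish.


SAFE, for example via the order proc-H, proc-B, proc-F, proc-A, proc-D, proc-E.
Key observation: reading the order forward, proc-H is the first process whose need (2, 2, 2) meets the free pool (2, 3, 2) exactly on a resource it requests.
Check, step by step:
  pool = (2, 3, 2)
  proc-H needs (2, 2, 2) <= (2, 3, 2) -> finishes; pool += (1, 2, 3) = (3, 5, 5)
  proc-B needs (2, 3, 4) <= (3, 5, 5) -> finishes; pool += (0, 2, 0) = (3, 7, 5)
  proc-F needs (1, 4, 4) <= (3, 7, 5) -> finishes; pool += (0, 3, 3) = (3, 10, 8)
  proc-A needs (0, 2, 2) <= (3, 10, 8) -> finishes; pool += (0, 1, 1) = (3, 11, 9)
  proc-D needs (3, 4, 4) <= (3, 11, 9) -> finishes; pool += (1, 0, 0) = (4, 11, 9)
  proc-E needs (2, 1, 4) <= (4, 11, 9) -> finishes; pool += (1, 2, 3) = (5, 13, 12)


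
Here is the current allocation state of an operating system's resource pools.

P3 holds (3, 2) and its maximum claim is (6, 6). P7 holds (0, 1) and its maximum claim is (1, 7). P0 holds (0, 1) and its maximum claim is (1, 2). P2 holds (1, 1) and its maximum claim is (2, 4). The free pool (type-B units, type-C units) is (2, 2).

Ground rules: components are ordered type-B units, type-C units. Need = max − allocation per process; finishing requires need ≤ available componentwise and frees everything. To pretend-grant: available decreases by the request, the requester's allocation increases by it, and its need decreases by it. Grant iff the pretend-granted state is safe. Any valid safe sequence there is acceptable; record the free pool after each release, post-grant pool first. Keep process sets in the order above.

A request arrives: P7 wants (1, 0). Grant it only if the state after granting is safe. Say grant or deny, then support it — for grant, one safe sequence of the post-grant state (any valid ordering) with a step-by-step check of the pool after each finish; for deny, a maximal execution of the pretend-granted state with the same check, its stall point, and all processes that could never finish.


DENY. Granting would leave the state unsafe.
Key observation: after P0, P2 the pool peaks at (2, 4), and each blocked process is short somewhere: P3 on type-B units; P7 on type-C units.
On the post-grant state, P0, P2 is a maximal run — nothing extends it. Step-by-step check:
  pool = (1, 2)
  run P0 (needs (1, 1), free (1, 2)); after release of (0, 1) the pool is (1, 3)
  run P2 (needs (1, 3), free (1, 3)); after release of (1, 1) the pool is (2, 4)
  blocked: P3 wants (3, 4), pool (2, 4) — not enough type-B units
  blocked: P7 wants (0, 6), pool (2, 4) — not enough type-C units
Had the request been granted, P3 and P7 could never finish.


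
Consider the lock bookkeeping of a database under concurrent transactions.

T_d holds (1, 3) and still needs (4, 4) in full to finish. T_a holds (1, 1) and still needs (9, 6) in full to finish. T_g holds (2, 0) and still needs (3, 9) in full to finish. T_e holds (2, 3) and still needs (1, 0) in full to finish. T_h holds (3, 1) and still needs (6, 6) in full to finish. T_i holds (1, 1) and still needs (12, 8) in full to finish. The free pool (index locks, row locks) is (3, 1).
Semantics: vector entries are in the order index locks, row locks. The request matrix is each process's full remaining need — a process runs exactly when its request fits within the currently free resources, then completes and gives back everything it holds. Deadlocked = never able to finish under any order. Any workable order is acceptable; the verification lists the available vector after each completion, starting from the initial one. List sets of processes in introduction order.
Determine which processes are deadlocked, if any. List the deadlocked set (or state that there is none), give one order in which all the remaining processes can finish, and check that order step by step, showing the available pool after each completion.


No process is deadlocked.
Key observation: T_e leads a chain of completions in which each release enables another process.
The rest can finish in the order T_e, T_d, T_h, T_a, T_g, T_i. Verifying each step:
  pool = (3, 1)
  T_e: need (1, 0) fits (3, 1); releases (2, 3), pool now (5, 4)
  T_d: need (4, 4) fits (5, 4); releases (1, 3), pool now (6, 7)
  T_h: need (6, 6) fits (6, 7); releases (3, 1), pool now (9, 8)
  T_a: need (9, 6) fits (9, 8); releases (1, 1), pool now (10, 9)
  T_g: need (3, 9) fits (10, 9); releases (2, 0), pool now (12, 9)
  T_i: need (12, 8) fits (12, 9); releases (1, 1), pool now (13, 10)


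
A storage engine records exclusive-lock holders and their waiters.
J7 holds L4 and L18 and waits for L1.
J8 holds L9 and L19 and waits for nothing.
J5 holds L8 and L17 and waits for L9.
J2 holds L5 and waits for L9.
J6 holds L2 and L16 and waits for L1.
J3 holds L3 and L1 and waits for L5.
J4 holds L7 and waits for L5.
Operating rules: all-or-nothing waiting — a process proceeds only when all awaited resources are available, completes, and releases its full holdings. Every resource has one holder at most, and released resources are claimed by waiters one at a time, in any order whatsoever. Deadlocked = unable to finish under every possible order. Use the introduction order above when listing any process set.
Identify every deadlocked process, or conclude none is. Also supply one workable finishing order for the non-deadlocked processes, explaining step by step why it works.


No process is deadlocked.
Key observation: there is no circular wait here — follow any chain and it reaches a process that is free to run now.
The rest can finish in the order J8, J2, J3, J5, J7, J4, J6.
Verifying each step:
  run J8 (it waits on nothing); releases L9 and L19
  run J2 (all its waits — L9 — are resolved); releases L5
  run J3 (all its waits — L5 — are resolved); releases L3 and L1
  run J5 (all its waits — L9 — are resolved); releases L8 and L17
  run J7 (all its waits — L1 — are resolved); releases L4 and L18
  run J4 (all its waits — L5 — are resolved); releases L7
  run J6 (all its waits — L1 — are resolved); releases L2 and L16


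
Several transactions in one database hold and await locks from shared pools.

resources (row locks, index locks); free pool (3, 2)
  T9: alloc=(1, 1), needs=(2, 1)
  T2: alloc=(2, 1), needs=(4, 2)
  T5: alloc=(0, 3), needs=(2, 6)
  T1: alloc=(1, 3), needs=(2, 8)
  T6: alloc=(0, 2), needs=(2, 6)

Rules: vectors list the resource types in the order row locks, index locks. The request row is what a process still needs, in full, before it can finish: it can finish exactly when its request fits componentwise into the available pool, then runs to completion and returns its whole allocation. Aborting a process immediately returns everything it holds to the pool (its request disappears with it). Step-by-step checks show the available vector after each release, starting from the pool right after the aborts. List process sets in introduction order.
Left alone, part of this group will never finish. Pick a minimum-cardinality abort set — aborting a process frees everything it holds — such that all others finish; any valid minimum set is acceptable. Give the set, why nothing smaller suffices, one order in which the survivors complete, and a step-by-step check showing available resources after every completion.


Minimum abort set: T6.
Key observation: T5 had no path to completion before; after the abort of T6 ((0, 2) returned), step 3 is where it fits.
Minimality: the empty abort set fails — the state is deadlocked as it stands.
Survivors finish in the order: T9, T2, T5, T1. Verifying each step (pool after the aborts first):
  pool = (3, 4)
  T9 needs (2, 1) <= (3, 4) -> finishes; pool += (1, 1) = (4, 5)
  T2 needs (4, 2) <= (4, 5) -> finishes; pool += (2, 1) = (6, 6)
  T5 needs (2, 6) <= (6, 6) -> finishes; pool += (0, 3) = (6, 9)
  T1 needs (2, 8) <= (6, 9) -> finishes; pool += (1, 3) = (7, 12)


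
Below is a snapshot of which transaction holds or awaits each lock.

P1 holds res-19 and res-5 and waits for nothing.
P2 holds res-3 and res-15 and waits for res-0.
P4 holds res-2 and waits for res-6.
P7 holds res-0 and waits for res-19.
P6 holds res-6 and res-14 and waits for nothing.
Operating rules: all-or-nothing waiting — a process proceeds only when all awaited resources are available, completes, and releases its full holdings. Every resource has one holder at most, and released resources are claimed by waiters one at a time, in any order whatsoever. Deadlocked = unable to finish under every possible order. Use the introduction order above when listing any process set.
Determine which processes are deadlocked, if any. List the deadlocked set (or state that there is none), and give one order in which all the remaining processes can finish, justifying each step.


No process is deadlocked.
Key observation: every chain of waits terminates; starting from the processes that wait on nothing, all the rest unlock in turn.
One completion order for the rest: P6, P4, P1, P7, P2.
Walking it through:
  P6 waits on nothing -> runs at once and releases res-6 and res-14
  P4 waits on res-6 — all released -> runs and releases res-2
  P1 waits on nothing -> runs at once and releases res-19 and res-5
  P7 waits on res-19 — all released -> runs and releases res-0
  P2 waits on res-0 — all released -> runs and releases res-3 and res-15


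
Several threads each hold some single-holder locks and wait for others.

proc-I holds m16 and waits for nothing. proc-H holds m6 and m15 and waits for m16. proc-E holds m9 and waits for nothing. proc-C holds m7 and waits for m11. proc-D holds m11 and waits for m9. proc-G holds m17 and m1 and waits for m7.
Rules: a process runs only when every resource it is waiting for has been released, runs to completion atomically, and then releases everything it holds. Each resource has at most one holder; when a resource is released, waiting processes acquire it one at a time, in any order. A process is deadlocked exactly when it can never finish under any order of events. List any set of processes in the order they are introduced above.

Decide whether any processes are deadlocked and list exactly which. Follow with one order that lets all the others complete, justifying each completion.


The deadlocked set is empty.
Key observation: although several processes wait, no cycle exists — each chain bottoms out at a free runner.
The rest can finish in the order proc-E, proc-D, proc-C, proc-G, proc-I, proc-H.
Step-by-step check:
  proc-E waits on nothing -> runs at once and releases m9
  proc-D: everything it awaited (m9) is free; runs, freeing m11
  proc-C: everything it awaited (m11) is free; runs, freeing m7
  proc-G: everything it awaited (m7) is free; runs, freeing m17 and m1
  proc-I waits on nothing -> runs at once and releases m16
  proc-H: everything it awaited (m16) is free; runs, freeing m6 and m15


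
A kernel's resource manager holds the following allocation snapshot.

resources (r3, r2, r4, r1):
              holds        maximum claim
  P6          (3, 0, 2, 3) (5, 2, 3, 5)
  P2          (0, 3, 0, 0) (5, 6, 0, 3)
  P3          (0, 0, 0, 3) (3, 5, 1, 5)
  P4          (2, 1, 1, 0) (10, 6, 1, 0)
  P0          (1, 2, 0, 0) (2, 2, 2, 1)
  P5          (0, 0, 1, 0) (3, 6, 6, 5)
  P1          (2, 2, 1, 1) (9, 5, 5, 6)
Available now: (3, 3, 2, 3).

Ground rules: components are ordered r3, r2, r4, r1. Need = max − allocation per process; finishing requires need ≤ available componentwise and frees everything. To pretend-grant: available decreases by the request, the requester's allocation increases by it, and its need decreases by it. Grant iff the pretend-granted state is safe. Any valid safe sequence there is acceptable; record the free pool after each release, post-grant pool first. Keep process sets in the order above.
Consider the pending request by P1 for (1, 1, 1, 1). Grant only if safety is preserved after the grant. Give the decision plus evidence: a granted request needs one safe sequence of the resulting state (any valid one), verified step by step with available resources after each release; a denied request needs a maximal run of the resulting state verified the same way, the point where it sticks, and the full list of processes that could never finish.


GRANT. The post-grant state is safe; one safe sequence: P6, P0, P1, P2, P4, P5, P3.
Key observation: the transfer keeps a workable pool ((2, 2, 1, 2)); P6 starts the safe sequence.
Verifying the post-grant state step by step:
  pool = (2, 2, 1, 2)
  P6 needs (2, 2, 1, 2) <= (2, 2, 1, 2) -> finishes; pool += (3, 0, 2, 3) = (5, 2, 3, 5)
  P0 needs (1, 0, 2, 1) <= (5, 2, 3, 5) -> finishes; pool += (1, 2, 0, 0) = (6, 4, 3, 5)
  P1 needs (6, 2, 3, 4) <= (6, 4, 3, 5) -> finishes; pool += (3, 3, 2, 2) = (9, 7, 5, 7)
  P2 needs (5, 3, 0, 3) <= (9, 7, 5, 7) -> finishes; pool += (0, 3, 0, 0) = (9, 10, 5, 7)
  P4 needs (8, 5, 0, 0) <= (9, 10, 5, 7) -> finishes; pool += (2, 1, 1, 0) = (11, 11, 6, 7)
  P5 needs (3, 6, 5, 5) <= (11, 11, 6, 7) -> finishes; pool += (0, 0, 1, 0) = (11, 11, 7, 7)
  P3 needs (3, 5, 1, 2) <= (11, 11, 7, 7) -> finishes; pool += (0, 0, 0, 3) = (11, 11, 7, 10)


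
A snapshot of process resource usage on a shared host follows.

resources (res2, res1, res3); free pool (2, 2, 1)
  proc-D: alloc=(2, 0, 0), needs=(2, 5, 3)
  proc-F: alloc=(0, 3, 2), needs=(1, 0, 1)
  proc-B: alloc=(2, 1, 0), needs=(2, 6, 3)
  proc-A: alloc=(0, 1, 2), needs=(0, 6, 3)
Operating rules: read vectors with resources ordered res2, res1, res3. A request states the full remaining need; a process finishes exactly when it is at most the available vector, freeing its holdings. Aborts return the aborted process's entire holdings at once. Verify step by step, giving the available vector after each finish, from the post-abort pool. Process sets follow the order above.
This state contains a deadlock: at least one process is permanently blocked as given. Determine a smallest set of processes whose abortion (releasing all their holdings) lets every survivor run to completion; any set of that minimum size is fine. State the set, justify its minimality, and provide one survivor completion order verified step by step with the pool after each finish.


Abort proc-A.
Key observation: proc-B could never have finished before the abort; with (0, 1, 2) returned by proc-A, it fits at step 2.
Minimality: the empty abort set fails — the state is deadlocked as it stands.
Survivors finish in the order: proc-F, proc-B, proc-D. Verifying each step (pool after the aborts first):
  pool = (2, 3, 3)
  run proc-F (needs (1, 0, 1), free (2, 3, 3)); after release of (0, 3, 2) the pool is (2, 6, 5)
  run proc-B (needs (2, 6, 3), free (2, 6, 5)); after release of (2, 1, 0) the pool is (4, 7, 5)
  run proc-D (needs (2, 5, 3), free (4, 7, 5)); after release of (2, 0, 0) the pool is (6, 7, 5)


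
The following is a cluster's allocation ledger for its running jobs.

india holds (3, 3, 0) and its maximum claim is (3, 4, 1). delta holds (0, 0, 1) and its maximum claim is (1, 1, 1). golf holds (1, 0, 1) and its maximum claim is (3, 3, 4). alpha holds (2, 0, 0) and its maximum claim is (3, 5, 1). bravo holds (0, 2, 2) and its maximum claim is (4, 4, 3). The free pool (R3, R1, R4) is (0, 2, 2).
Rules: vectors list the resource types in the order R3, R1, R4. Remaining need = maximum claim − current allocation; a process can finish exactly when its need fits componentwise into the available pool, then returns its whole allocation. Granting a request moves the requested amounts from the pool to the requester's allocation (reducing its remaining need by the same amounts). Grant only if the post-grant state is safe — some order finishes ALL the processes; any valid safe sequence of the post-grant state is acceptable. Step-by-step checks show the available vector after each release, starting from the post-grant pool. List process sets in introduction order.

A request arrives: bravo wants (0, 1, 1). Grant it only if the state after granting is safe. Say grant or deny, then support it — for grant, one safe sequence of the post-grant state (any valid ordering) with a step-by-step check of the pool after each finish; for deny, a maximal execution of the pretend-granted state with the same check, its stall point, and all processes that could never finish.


DENY — the pretend-granted state is unsafe.
Key observation: after india, delta the pool peaks at (3, 4, 2), and each blocked process is short somewhere: golf on R4; alpha on R1; bravo on R3.
Pretend the grant happened; the run india, delta goes as far as possible. Check, step by step:
  pool = (0, 1, 1)
  run india (needs (0, 1, 1), free (0, 1, 1)); after release of (3, 3, 0) the pool is (3, 4, 1)
  run delta (needs (1, 1, 0), free (3, 4, 1)); after release of (0, 0, 1) the pool is (3, 4, 2)
  golf cannot run: need (2, 3, 3) vs free (3, 4, 2) (insufficient R4)
  alpha cannot run: need (1, 5, 1) vs free (3, 4, 2) (insufficient R1)
  bravo cannot run: need (4, 1, 0) vs free (3, 4, 2) (insufficient R3)
Processes that could never finish after the grant: golf, alpha and bravo.
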